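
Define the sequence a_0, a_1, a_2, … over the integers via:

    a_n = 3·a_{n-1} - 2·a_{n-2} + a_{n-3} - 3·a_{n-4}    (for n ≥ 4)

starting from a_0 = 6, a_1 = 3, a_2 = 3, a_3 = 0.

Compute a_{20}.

a_4 = 3·0 + -2·3 + 1·3 + -3·6 = -21
a_5 = 3·-21 + -2·0 + 1·3 + -3·3 = -69
a_6 = 3·-69 + -2·-21 + 1·0 + -3·3 = -174
a_7 = 3·-174 + -2·-69 + 1·-21 + -3·0 = -405
a_8 = 3·-405 + -2·-174 + 1·-69 + -3·-21 = -873
a_9 = 3·-873 + -2·-405 + 1·-174 + -3·-69 = -1776
a_10 = 3·-1776 + -2·-873 + 1·-405 + -3·-174 = -3465
a_11 = 3·-3465 + -2·-1776 + 1·-873 + -3·-405 = -6501
a_12 = 3·-6501 + -2·-3465 + 1·-1776 + -3·-873 = -11730
a_13 = 3·-11730 + -2·-6501 + 1·-3465 + -3·-1776 = -20325
a_14 = 3·-20325 + -2·-11730 + 1·-6501 + -3·-3465 = -33621
a_15 = 3·-33621 + -2·-20325 + 1·-11730 + -3·-6501 = -52440
a_16 = 3·-52440 + -2·-33621 + 1·-20325 + -3·-11730 = -75213
a_17 = 3·-75213 + -2·-52440 + 1·-33621 + -3·-20325 = -93405
a_18 = 3·-93405 + -2·-75213 + 1·-52440 + -3·-33621 = -81366
a_19 = 3·-81366 + -2·-93405 + 1·-75213 + -3·-52440 = 24819
a_20 = 3·24819 + -2·-81366 + 1·-93405 + -3·-75213 = 369423

369423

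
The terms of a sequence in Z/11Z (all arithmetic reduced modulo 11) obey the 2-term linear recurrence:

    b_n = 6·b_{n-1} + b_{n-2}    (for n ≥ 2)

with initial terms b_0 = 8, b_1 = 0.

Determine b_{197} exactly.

9

b_2 = 6·0 + 1·8 = 8
b_3 = 6·8 + 1·0 = 4
b_4 = 6·4 + 1·8 = 10
b_5 = 6·10 + 1·4 = 9
b_6 = 6·9 + 1·10 = 9
b_7 = 6·9 + 1·9 = 8
b_8 = 6·8 + 1·9 = 2
b_9 = 6·2 + 1·8 = 9
b_10 = 6·9 + 1·2 = 1
b_11 = 6·1 + 1·9 = 4
b_12 = 6·4 + 1·1 = 3
b_13 = 6·3 + 1·4 = 0
b_14 = 6·0 + 1·3 = 3
b_15 = 6·3 + 1·0 = 7
b_16 = 6·7 + 1·3 = 1
b_17 = 6·1 + 1·7 = 2
b_18 = 6·2 + 1·1 = 2
b_19 = 6·2 + 1·2 = 3
b_20 = 6·3 + 1·2 = 9
b_21 = 6·9 + 1·3 = 2
b_22 = 6·2 + 1·9 = 10
b_23 = 6·10 + 1·2 = 7
b_24 = 6·7 + 1·10 = 8
b_25 = 6·8 + 1·7 = 0
(b_24, b_25) = (8, 0) = (b_0, b_1), so the sequence has period 24.
197 ≡ 5 (mod 24), hence b_197 = b_5 = 9.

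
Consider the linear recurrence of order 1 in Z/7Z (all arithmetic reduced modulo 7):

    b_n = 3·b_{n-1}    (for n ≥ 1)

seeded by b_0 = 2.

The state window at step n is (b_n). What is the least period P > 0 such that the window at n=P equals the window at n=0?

6

n=0: window = (2)
n=1: window = (6)
n=2: window = (4)
n=3: window = (5)
n=4: window = (1)
n=5: window = (3)
n=6: window = (2)
window at n=6 equals window at n=0 → period = 6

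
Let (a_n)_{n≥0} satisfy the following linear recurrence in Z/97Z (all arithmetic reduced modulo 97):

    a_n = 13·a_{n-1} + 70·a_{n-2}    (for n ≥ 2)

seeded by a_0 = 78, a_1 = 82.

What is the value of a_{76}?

a_2 = 13·82 + 70·78 = 27
a_3 = 13·27 + 70·82 = 77
a_4 = 13·77 + 70·27 = 78
a_5 = 13·78 + 70·77 = 2
a_6 = 13·2 + 70·78 = 54
a_7 = 13·54 + 70·2 = 66
a_8 = 13·66 + 70·54 = 79
a_9 = 13·79 + 70·66 = 21
a_10 = 13·21 + 70·79 = 80
a_11 = 13·80 + 70·21 = 85
a_12 = 13·85 + 70·80 = 12
a_13 = 13·12 + 70·85 = 92
a_14 = 13·92 + 70·12 = 96
a_15 = 13·96 + 70·92 = 25
a_16 = 13·25 + 70·96 = 61
a_17 = 13·61 + 70·25 = 21
a_18 = 13·21 + 70·61 = 81
a_19 = 13·81 + 70·21 = 1
a_20 = 13·1 + 70·81 = 57
a_21 = 13·57 + 70·1 = 35
a_22 = 13·35 + 70·57 = 80
a_23 = 13·80 + 70·35 = 95
a_24 = 13·95 + 70·80 = 45
a_25 = 13·45 + 70·95 = 57
a_26 = 13·57 + 70·45 = 11
a_27 = 13·11 + 70·57 = 59
a_28 = 13·59 + 70·11 = 82
a_29 = 13·82 + 70·59 = 55
a_30 = 13·55 + 70·82 = 53
a_31 = 13·53 + 70·55 = 77
a_32 = 13·77 + 70·53 = 55
a_33 = 13·55 + 70·77 = 91
a_34 = 13·91 + 70·55 = 86
a_35 = 13·86 + 70·91 = 19
a_36 = 13·19 + 70·86 = 59
a_37 = 13·59 + 70·19 = 60
a_38 = 13·60 + 70·59 = 60
a_39 = 13·60 + 70·60 = 33
a_40 = 13·33 + 70·60 = 70
a_41 = 13·70 + 70·33 = 19
a_42 = 13·19 + 70·70 = 6
a_43 = 13·6 + 70·19 = 50
a_44 = 13·50 + 70·6 = 3
a_45 = 13·3 + 70·50 = 47
a_46 = 13·47 + 70·3 = 45
a_47 = 13·45 + 70·47 = 92
a_48 = 13·92 + 70·45 = 78
a_49 = 13·78 + 70·92 = 82
a_50 = 13·82 + 70·78 = 27
a_51 = 13·27 + 70·82 = 77
a_52 = 13·77 + 70·27 = 78
a_53 = 13·78 + 70·77 = 2
a_54 = 13·2 + 70·78 = 54
a_55 = 13·54 + 70·2 = 66
a_56 = 13·66 + 70·54 = 79
a_57 = 13·79 + 70·66 = 21
a_58 = 13·21 + 70·79 = 80
a_59 = 13·80 + 70·21 = 85
a_60 = 13·85 + 70·80 = 12
a_61 = 13·12 + 70·85 = 92
a_62 = 13·92 + 70·12 = 96
a_63 = 13·96 + 70·92 = 25
a_64 = 13·25 + 70·96 = 61
a_65 = 13·61 + 70·25 = 21
a_66 = 13·21 + 70·61 = 81
a_67 = 13·81 + 70·21 = 1
a_68 = 13·1 + 70·81 = 57
a_69 = 13·57 + 70·1 = 35
a_70 = 13·35 + 70·57 = 80
a_71 = 13·80 + 70·35 = 95
a_72 = 13·95 + 70·80 = 45
a_73 = 13·45 + 70·95 = 57
a_74 = 13·57 + 70·45 = 11
a_75 = 13·11 + 70·57 = 59
a_76 = 13·59 + 70·11 = 82

82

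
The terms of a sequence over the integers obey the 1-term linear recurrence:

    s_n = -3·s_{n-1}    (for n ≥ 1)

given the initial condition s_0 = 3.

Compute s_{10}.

177147

s_1 = -3·3 = -9
s_2 = -3·-9 = 27
s_3 = -3·27 = -81
s_4 = -3·-81 = 243
s_5 = -3·243 = -729
s_6 = -3·-729 = 2187
s_7 = -3·2187 = -6561
s_8 = -3·-6561 = 19683
s_9 = -3·19683 = -59049
s_10 = -3·-59049 = 177147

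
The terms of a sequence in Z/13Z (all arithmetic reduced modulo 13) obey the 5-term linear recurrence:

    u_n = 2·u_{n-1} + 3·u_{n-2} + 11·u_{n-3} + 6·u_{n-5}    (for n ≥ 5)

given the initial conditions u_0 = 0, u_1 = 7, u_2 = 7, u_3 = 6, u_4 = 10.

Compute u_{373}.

u_5 = 2·10 + 3·6 + 11·7 + 0·7 + 6·0 = 11
u_6 = 2·11 + 3·10 + 11·6 + 0·7 + 6·7 = 4
u_7 = 2·4 + 3·11 + 11·10 + 0·6 + 6·7 = 11
u_8 = 2·11 + 3·4 + 11·11 + 0·10 + 6·6 = 9
u_9 = 2·9 + 3·11 + 11·4 + 0·11 + 6·10 = 12
u_10 = 2·12 + 3·9 + 11·11 + 0·4 + 6·11 = 4
Continuing the recurrence:
  u_11 = 11;  u_12 = 11;  u_13 = 10;  u_14 = 12;  u_15 = 4;  u_16 = 12
  u_17 = 0;  u_18 = 10;  u_19 = 3;  u_20 = 8;  u_21 = 12;  u_22 = 3
  u_23 = 8;  u_24 = 6;  u_25 = 0;  u_26 = 9;  u_27 = 11;  u_28 = 6
  u_29 = 11;  u_30 = 5;  u_31 = 7;  u_32 = 8;  u_33 = 11;  u_34 = 7
  u_35 = 9;  u_36 = 7;  u_37 = 10;  u_38 = 11;  u_39 = 2;  u_40 = 6
  u_41 = 12;  u_42 = 7;  u_43 = 0;  u_44 = 9;  u_45 = 1;  u_46 = 10
  u_47 = 8;  u_48 = 5;  u_49 = 3;  u_50 = 11;  u_51 = 3;  u_52 = 3
  u_53 = 10;  u_54 = 2;  u_55 = 3;  u_56 = 10;  u_57 = 4;  u_58 = 1
  u_59 = 6;  u_60 = 12;  u_61 = 9;  u_62 = 1;  u_63 = 11;  u_64 = 4
  u_65 = 7;  u_66 = 6;  u_67 = 5;  u_68 = 2;  u_69 = 5;  u_70 = 9
  u_71 = 0;  u_72 = 8;  u_73 = 10;  u_74 = 9;  u_75 = 8;  u_76 = 10
  u_77 = 9;  u_78 = 1;  u_79 = 11;  u_80 = 3;  u_81 = 6;  u_82 = 1
  u_83 = 7;  u_84 = 6;  u_85 = 10;  u_86 = 8;  u_87 = 1;  u_88 = 9
  u_89 = 2;  u_90 = 11;  u_91 = 6;  u_92 = 8;  u_93 = 1;  u_94 = 0
  u_95 = 1;  u_96 = 10;  u_97 = 6;  u_98 = 7;  u_99 = 12;  u_100 = 0
  u_101 = 4;  u_102 = 7;  u_103 = 3;  u_104 = 0;  u_105 = 8;  u_106 = 8
  u_107 = 4;  u_108 = 8;  u_109 = 12;  u_110 = 10;  u_111 = 10;  u_112 = 11
  u_113 = 2;  u_114 = 11;  u_115 = 1;  u_116 = 0;  u_117 = 8;  u_118 = 0
  u_119 = 12;  u_120 = 1;  u_121 = 12;  u_122 = 12;  u_123 = 6;  u_124 = 5
  u_125 = 10;  u_126 = 4;  u_127 = 9;  u_128 = 7;  u_129 = 11;  u_130 = 7
  u_131 = 5;  u_132 = 11;  u_133 = 0;  u_134 = 11;  u_135 = 3;  u_136 = 4
  u_137 = 9;  u_138 = 11;  u_139 = 3;  u_140 = 0;  u_141 = 11;  u_142 = 5
  u_143 = 5;  u_144 = 8;  u_145 = 8;  u_146 = 5;  u_147 = 9;  u_148 = 8
  u_149 = 3;  u_150 = 8;  u_151 = 0;  u_152 = 7;  u_153 = 7;  u_154 = 1
  u_155 = 5;  u_156 = 12;  u_157 = 1;  u_158 = 5;  u_159 = 8;  u_160 = 7
  u_161 = 9;  u_162 = 3;  u_163 = 10;  u_164 = 7;  u_165 = 2;  u_166 = 7
  u_167 = 11;  u_168 = 8;  u_169 = 12;  u_170 = 12;  u_171 = 8;  u_172 = 3
  u_173 = 2;  u_174 = 4;  u_175 = 2;  u_176 = 8;  u_177 = 6;  u_178 = 5
  u_179 = 10;  u_180 = 9;  u_181 = 8;  u_182 = 7;  u_183 = 11;  u_184 = 9
  u_185 = 0;  u_186 = 1;  u_187 = 0;  u_188 = 4;  u_189 = 8;  u_190 = 2
  u_191 = 0;  u_192 = 3;  u_193 = 0;  u_194 = 5;  u_195 = 3;  u_196 = 8
  u_197 = 7;  u_198 = 6;  u_199 = 8;  u_200 = 12;  u_201 = 6;  u_202 = 9
  u_203 = 9;  u_204 = 3;  u_205 = 9;  u_206 = 6;  u_207 = 9;  u_208 = 7
  u_209 = 8;  u_210 = 8;  u_211 = 10;  u_212 = 4;  u_213 = 12;  u_214 = 12
  u_215 = 9;  u_216 = 12;  u_217 = 12;  u_218 = 10;  u_219 = 0;  u_220 = 8
  u_221 = 3;  u_222 = 11;  u_223 = 10;  u_224 = 8;  u_225 = 7;  u_226 = 10
  u_227 = 0;  u_228 = 11;  u_229 = 11;  u_230 = 6;  u_231 = 5;  u_232 = 6
  u_233 = 3;  u_234 = 2;  u_235 = 11;  u_236 = 0;  u_237 = 0;  u_238 = 9
  u_239 = 4;  u_240 = 10;  u_241 = 1;  u_242 = 11;  u_243 = 7;  u_244 = 4
  u_245 = 2;  u_246 = 8;  u_247 = 2;  u_248 = 1;  u_249 = 3;  u_250 = 4
  u_251 = 11;  u_252 = 1;  u_253 = 7;  u_254 = 0;  u_255 = 4;  u_256 = 8
  u_257 = 8;  u_258 = 9;  u_259 = 0;  u_260 = 9;  u_261 = 9;  u_262 = 2
  u_263 = 2;  u_264 = 5;  u_265 = 1;  u_266 = 2;  u_267 = 9;  u_268 = 8
  u_269 = 4;  u_270 = 7;  u_271 = 9;  u_272 = 7;  u_273 = 10;  u_274 = 8
  u_275 = 9;  u_276 = 11;  u_277 = 10;  u_278 = 4;  u_279 = 12;  u_280 = 5
  u_281 = 0;  u_282 = 12;  u_283 = 12;  u_284 = 2;  u_285 = 7;  u_286 = 9
  u_287 = 3;  u_288 = 0;  u_289 = 3;  u_290 = 3;  u_291 = 4;  u_292 = 3
  u_293 = 12;  u_294 = 4;  u_295 = 4;  u_296 = 7;  u_297 = 10;  u_298 = 1
  u_299 = 3;  u_300 = 0;  u_301 = 10;  u_302 = 9;  u_303 = 2;  u_304 = 3
  u_305 = 7;  u_306 = 1;  u_307 = 6;  u_308 = 0;  u_309 = 8;  u_310 = 7
  u_311 = 5;  u_312 = 12;  u_313 = 12;  u_314 = 7;  u_315 = 3;  u_316 = 7
  u_317 = 3;  u_318 = 2;  u_319 = 2;  u_320 = 9;  u_321 = 10;  u_322 = 9
  u_323 = 3;  u_324 = 12;  u_325 = 4;  u_326 = 7;  u_327 = 4;  u_328 = 0
  u_329 = 5;  u_330 = 0;  u_331 = 5;  u_332 = 11;  u_333 = 11;  u_334 = 10
  u_335 = 5;  u_336 = 9;  u_337 = 1;  u_338 = 7;  u_339 = 7;  u_340 = 11
  u_341 = 5;  u_342 = 9;  u_343 = 1;  u_344 = 9;  u_345 = 4;  u_346 = 11
  u_347 = 5;  u_348 = 2;  u_349 = 12;  u_350 = 5;  u_351 = 4;  u_352 = 3
  u_353 = 7;  u_354 = 9;  u_355 = 11;  u_356 = 7;  u_357 = 8;  u_358 = 5
  u_359 = 9;  u_360 = 5;  u_361 = 4;  u_362 = 1;  u_363 = 8;  u_364 = 0
  u_365 = 0;  u_366 = 8;  u_367 = 9;  u_368 = 12;  u_369 = 9;  u_370 = 10
  u_371 = 6
u_372 = 2·6 + 3·10 + 11·9 + 0·12 + 6·9 = 0
u_373 = 2·0 + 3·6 + 11·10 + 0·9 + 6·12 = 5

5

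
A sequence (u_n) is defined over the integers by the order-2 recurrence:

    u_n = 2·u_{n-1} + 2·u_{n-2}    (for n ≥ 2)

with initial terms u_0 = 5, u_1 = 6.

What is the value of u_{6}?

u_2 = 2·6 + 2·5 = 22
u_3 = 2·22 + 2·6 = 56
u_4 = 2·56 + 2·22 = 156
u_5 = 2·156 + 2·56 = 424
u_6 = 2·424 + 2·156 = 1160

1160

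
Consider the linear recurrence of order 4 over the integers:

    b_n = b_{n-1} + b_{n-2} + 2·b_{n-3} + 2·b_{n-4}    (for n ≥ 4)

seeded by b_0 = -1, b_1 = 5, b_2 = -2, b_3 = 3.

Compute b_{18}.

280189

b_4 = 1·3 + 1·-2 + 2·5 + 2·-1 = 9
b_5 = 1·9 + 1·3 + 2·-2 + 2·5 = 18
b_6 = 1·18 + 1·9 + 2·3 + 2·-2 = 29
b_7 = 1·29 + 1·18 + 2·9 + 2·3 = 71
b_8 = 1·71 + 1·29 + 2·18 + 2·9 = 154
b_9 = 1·154 + 1·71 + 2·29 + 2·18 = 319
b_10 = 1·319 + 1·154 + 2·71 + 2·29 = 673
b_11 = 1·673 + 1·319 + 2·154 + 2·71 = 1442
b_12 = 1·1442 + 1·673 + 2·319 + 2·154 = 3061
b_13 = 1·3061 + 1·1442 + 2·673 + 2·319 = 6487
b_14 = 1·6487 + 1·3061 + 2·1442 + 2·673 = 13778
b_15 = 1·13778 + 1·6487 + 2·3061 + 2·1442 = 29271
b_16 = 1·29271 + 1·13778 + 2·6487 + 2·3061 = 62145
b_17 = 1·62145 + 1·29271 + 2·13778 + 2·6487 = 131946
b_18 = 1·131946 + 1·62145 + 2·29271 + 2·13778 = 280189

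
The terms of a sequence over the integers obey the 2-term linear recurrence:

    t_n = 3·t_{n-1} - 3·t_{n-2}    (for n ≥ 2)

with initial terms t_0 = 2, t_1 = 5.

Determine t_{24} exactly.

t_2 = 3·5 + -3·2 = 9
t_3 = 3·9 + -3·5 = 12
t_4 = 3·12 + -3·9 = 9
t_5 = 3·9 + -3·12 = -9
t_6 = 3·-9 + -3·9 = -54
t_7 = 3·-54 + -3·-9 = -135
t_8 = 3·-135 + -3·-54 = -243
t_9 = 3·-243 + -3·-135 = -324
t_10 = 3·-324 + -3·-243 = -243
t_11 = 3·-243 + -3·-324 = 243
t_12 = 3·243 + -3·-243 = 1458
t_13 = 3·1458 + -3·243 = 3645
t_14 = 3·3645 + -3·1458 = 6561
t_15 = 3·6561 + -3·3645 = 8748
t_16 = 3·8748 + -3·6561 = 6561
t_17 = 3·6561 + -3·8748 = -6561
t_18 = 3·-6561 + -3·6561 = -39366
t_19 = 3·-39366 + -3·-6561 = -98415
t_20 = 3·-98415 + -3·-39366 = -177147
t_21 = 3·-177147 + -3·-98415 = -236196
t_22 = 3·-236196 + -3·-177147 = -177147
t_23 = 3·-177147 + -3·-236196 = 177147
t_24 = 3·177147 + -3·-177147 = 1062882

1062882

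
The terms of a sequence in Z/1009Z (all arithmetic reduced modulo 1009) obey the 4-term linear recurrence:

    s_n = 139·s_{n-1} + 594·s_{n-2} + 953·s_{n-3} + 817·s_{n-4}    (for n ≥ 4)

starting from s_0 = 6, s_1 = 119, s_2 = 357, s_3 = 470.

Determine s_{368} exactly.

945

s_4 = 139·470 + 594·357 + 953·119 + 817·6 = 169
s_5 = 139·169 + 594·470 + 953·357 + 817·119 = 518
s_6 = 139·518 + 594·169 + 953·470 + 817·357 = 840
s_7 = 139·840 + 594·518 + 953·169 + 817·470 = 859
s_8 = 139·859 + 594·840 + 953·518 + 817·169 = 946
s_9 = 139·946 + 594·859 + 953·840 + 817·518 = 834
Continuing the recurrence:
  s_10 = 290;  s_11 = 976;  s_12 = 886;  s_13 = 841;  s_14 = 95;  s_15 = 294
  s_16 = 159;  s_17 = 684;  s_18 = 441;  s_19 = 661;  s_20 = 463;  s_21 = 285
  s_22 = 230;  s_23 = 997;  s_24 = 835;  s_25 = 977;  s_26 = 58;  s_27 = 93
  s_28 = 850;  s_29 = 722;  s_30 = 667;  s_31 = 57;  s_32 = 707;  s_33 = 551
  s_34 = 33;  s_35 = 843;  s_36 = 449;  s_37 = 454;  s_38 = 811;  s_39 = 668
  s_40 = 832;  s_41 = 472;  s_42 = 429;  s_43 = 684;  s_44 = 268;  s_45 = 975
  s_46 = 497;  s_47 = 424;  s_48 = 893;  s_49 = 520;  s_50 = 243;  s_51 = 360
  s_52 = 869;  s_53 = 212;  s_54 = 572;  s_55 = 878;  s_56 = 570;  s_57 = 319
  s_58 = 940;  s_59 = 588;  s_60 = 216;  s_61 = 41;  s_62 = 306;  s_63 = 418
  s_64 = 352;  s_65 = 791;  s_66 = 771;  s_67 = 807;  s_68 = 181;  s_69 = 715
  s_70 = 558;  s_71 = 186;  s_72 = 1003;  s_73 = 653;  s_74 = 930;  s_75 = 483
  s_76 = 939;  s_77 = 834;  s_78 = 917;  s_79 = 282;  s_80 = 727;  s_81 = 577
  s_82 = 332;  s_83 = 411;  s_84 = 712;  s_85 = 827;  s_86 = 98;  s_87 = 638
  s_88 = 202;  s_89 = 618;  s_90 = 1005;  s_91 = 658;  s_92 = 559;  s_93 = 1007
  s_94 = 51;  s_95 = 620;  s_96 = 177;  s_97 = 937;  s_98 = 168;  s_99 = 964
  s_100 = 18;  s_101 = 368;  s_102 = 829;  s_103 = 413;  s_104 = 80;  s_105 = 120
  s_106 = 966;  s_107 = 698;  s_108 = 968;  s_109 = 825;  s_110 = 967;  s_111 = 351
  s_112 = 648;  s_113 = 249;  s_114 = 295;  s_115 = 475;  s_116 = 986;  s_117 = 717
  s_118 = 743;  s_119 = 348;  s_120 = 937;  s_121 = 279;  s_122 = 354;  s_123 = 798
  s_124 = 554;  s_125 = 369;  s_126 = 326;  s_127 = 549;  s_128 = 654;  s_129 = 992
  s_130 = 167;  s_131 = 235;  s_132 = 184;  s_133 = 665;  s_134 = 112;  s_135 = 995
  s_136 = 86;  s_137 = 856;  s_138 = 16;  s_139 = 24;  s_140 = 860;  s_141 = 836
  s_142 = 75;  s_143 = 191;  s_144 = 423;  s_145 = 476;  s_146 = 729;  s_147 = 835
  s_148 = 286;  s_149 = 937;  s_150 = 391;  s_151 = 721;  s_152 = 82;  s_153 = 757
  s_154 = 141;  s_155 = 326;  s_156 = 302;  s_157 = 653;  s_158 = 829;  s_159 = 838
  s_160 = 775;  s_161 = 836;  s_162 = 155;  s_163 = 34;  s_164 = 62;  s_165 = 882
  s_166 = 628;  s_167 = 845;  s_168 = 366;  s_169 = 187;  s_170 = 835;  s_171 = 11
  s_172 = 58;  s_173 = 544;  s_174 = 591;  s_175 = 361;  s_176 = 429;  s_177 = 306
  s_178 = 214;  s_179 = 121;  s_180 = 35;  s_181 = 958;  s_182 = 143;  s_183 = 715
  s_184 = 861;  s_185 = 304;  s_186 = 865;  s_187 = 289;  s_188 = 333;  s_189 = 155
  s_190 = 759;  s_191 = 337;  s_192 = 284;  s_193 = 905;  s_194 = 739;  s_195 = 697
  s_196 = 807;  s_197 = 275;  s_198 = 666;  s_199 = 224;  s_200 = 110;  s_201 = 737
  s_202 = 124;  s_203 = 228;  s_204 = 578;  s_205 = 732;  s_206 = 868;  s_207 = 41
  s_208 = 29;  s_209 = 673;  s_210 = 343;  s_211 = 37;  s_212 = 153;  s_213 = 766
  s_214 = 276;  s_215 = 439;  s_216 = 334;  s_217 = 377;  s_218 = 684;  s_219 = 96
  s_220 = 421;  s_221 = 819;  s_222 = 186;  s_223 = 138;  s_224 = 952;  s_225 = 222
  s_226 = 983;  s_227 = 14;  s_228 = 149;  s_229 = 976;  s_230 = 344;  s_231 = 29
  s_232 = 996;  s_233 = 473;  s_234 = 443;  s_235 = 693;  s_236 = 489;  s_237 = 749
  s_238 = 301;  s_239 = 398;  s_240 = 411;  s_241 = 698;  s_242 = 754;  s_243 = 242
  s_244 = 274;  s_245 = 549;  s_246 = 27;  s_247 = 666;  s_248 = 35;  s_249 = 939
  s_250 = 868;  s_251 = 699;  s_252 = 517;  s_253 = 878;  s_254 = 351;  s_255 = 534
  s_256 = 91;  s_257 = 353;  s_258 = 780;  s_259 = 606;  s_260 = 769;  s_261 = 231
  s_262 = 481;  s_263 = 261;  s_264 = 978;  s_265 = 735;  s_266 = 999;  s_267 = 377
  s_268 = 156;  s_269 = 126;  s_270 = 176;  s_271 = 26;  s_272 = 520;  s_273 = 199
  s_274 = 611;  s_275 = 520;  s_276 = 341;  s_277 = 326;  s_278 = 536;  s_279 = 889
  s_280 = 32;  s_281 = 991;  s_282 = 25;  s_283 = 914;  s_284 = 545;  s_285 = 192
  s_286 = 815;  s_287 = 136;  s_288 = 166;  s_289 = 165;  s_290 = 830;  s_291 = 388
  s_292 = 331;  s_293 = 557;  s_294 = 121;  s_295 = 377;  s_296 = 272;  s_297 = 712
  s_298 = 266;  s_299 = 974;  s_300 = 503;  s_301 = 445;  s_302 = 753;  s_303 = 453
  s_304 = 288;  s_305 = 895;  s_306 = 417;  s_307 = 151;  s_308 = 822;  s_309 = 688
  s_310 = 970;  s_311 = 302;  s_312 = 44;  s_313 = 97;  s_314 = 934;  s_315 = 871
  s_316 = 81;  s_317 = 628;  s_318 = 130;  s_319 = 381;  s_320 = 757;  s_321 = 872
  s_322 = 899;  s_323 = 687;  s_324 = 444;  s_325 = 785;  s_326 = 331;  s_327 = 363
  s_328 = 819;  s_329 = 785;  s_330 = 158;  s_331 = 371;  s_332 = 717;  s_333 = 38
  s_334 = 684;  s_335 = 210;  s_336 = 57;  s_337 = 289;  s_338 = 562;  s_339 = 436
  s_340 = 28;  s_341 = 350;  s_342 = 565;  s_343 = 364;  s_344 = 8;  s_345 = 435
  s_346 = 929;  s_347 = 359;  s_348 = 701;  s_349 = 584;  s_350 = 434;  s_351 = 374
  s_352 = 217;  s_353 = 861;  s_354 = 18;  s_355 = 142;  s_356 = 81;  s_357 = 926
  s_358 = 953;  s_359 = 915;  s_360 = 279;  s_361 = 1008;  s_362 = 992;  s_363 = 476
  s_364 = 536;  s_365 = 197;  s_366 = 504
s_367 = 139·504 + 594·197 + 953·536 + 817·476 = 81
s_368 = 139·81 + 594·504 + 953·197 + 817·536 = 945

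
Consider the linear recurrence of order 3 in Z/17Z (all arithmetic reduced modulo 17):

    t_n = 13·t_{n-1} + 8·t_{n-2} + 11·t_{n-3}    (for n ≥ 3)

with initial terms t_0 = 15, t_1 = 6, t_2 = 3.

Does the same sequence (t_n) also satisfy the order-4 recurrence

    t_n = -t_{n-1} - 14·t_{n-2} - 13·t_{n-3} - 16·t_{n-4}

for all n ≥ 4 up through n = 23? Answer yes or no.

Terms t_0..t_23: 15, 6, 3, 14, 0, 9, 16, 8, 8, 4, 0, 1, 6, 1, 4, 7, 15, 6, 3, 14, 0, 9, 16, 8
n=4: candidate gives 0, actual t_4 = 0 ✓
n=5: candidate gives 9, actual t_5 = 9 ✓
n=6: candidate gives 16, actual t_6 = 16 ✓
n=7: candidate gives 8, actual t_7 = 8 ✓
n=8: candidate gives 8, actual t_8 = 8 ✓
n=9: candidate gives 4, actual t_9 = 4 ✓
n=10: candidate gives 0, actual t_10 = 0 ✓
n=11: candidate gives 1, actual t_11 = 1 ✓
n=12: candidate gives 6, actual t_12 = 6 ✓
n=13: candidate gives 1, actual t_13 = 1 ✓
n=14: candidate gives 4, actual t_14 = 4 ✓
n=15: candidate gives 7, actual t_15 = 7 ✓
n=16: candidate gives 15, actual t_16 = 15 ✓
n=17: candidate gives 6, actual t_17 = 6 ✓
n=18: candidate gives 3, actual t_18 = 3 ✓
n=19: candidate gives 14, actual t_19 = 14 ✓
n=20: candidate gives 0, actual t_20 = 0 ✓
n=21: candidate gives 9, actual t_21 = 9 ✓
n=22: candidate gives 16, actual t_22 = 16 ✓
n=23: candidate gives 8, actual t_23 = 8 ✓

yes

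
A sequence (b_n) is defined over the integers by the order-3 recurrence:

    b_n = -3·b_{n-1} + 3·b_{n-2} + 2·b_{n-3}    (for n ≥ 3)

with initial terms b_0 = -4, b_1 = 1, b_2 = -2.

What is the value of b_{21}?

b_3 = -3·-2 + 3·1 + 2·-4 = 1
b_4 = -3·1 + 3·-2 + 2·1 = -7
b_5 = -3·-7 + 3·1 + 2·-2 = 20
b_6 = -3·20 + 3·-7 + 2·1 = -79
b_7 = -3·-79 + 3·20 + 2·-7 = 283
b_8 = -3·283 + 3·-79 + 2·20 = -1046
b_9 = -3·-1046 + 3·283 + 2·-79 = 3829
b_10 = -3·3829 + 3·-1046 + 2·283 = -14059
b_11 = -3·-14059 + 3·3829 + 2·-1046 = 51572
b_12 = -3·51572 + 3·-14059 + 2·3829 = -189235
b_13 = -3·-189235 + 3·51572 + 2·-14059 = 694303
b_14 = -3·694303 + 3·-189235 + 2·51572 = -2547470
b_15 = -3·-2547470 + 3·694303 + 2·-189235 = 9346849
b_16 = -3·9346849 + 3·-2547470 + 2·694303 = -34294351
b_17 = -3·-34294351 + 3·9346849 + 2·-2547470 = 125828660
b_18 = -3·125828660 + 3·-34294351 + 2·9346849 = -461675335
b_19 = -3·-461675335 + 3·125828660 + 2·-34294351 = 1693923283
b_20 = -3·1693923283 + 3·-461675335 + 2·125828660 = -6215138534
b_21 = -3·-6215138534 + 3·1693923283 + 2·-461675335 = 22803834781

22803834781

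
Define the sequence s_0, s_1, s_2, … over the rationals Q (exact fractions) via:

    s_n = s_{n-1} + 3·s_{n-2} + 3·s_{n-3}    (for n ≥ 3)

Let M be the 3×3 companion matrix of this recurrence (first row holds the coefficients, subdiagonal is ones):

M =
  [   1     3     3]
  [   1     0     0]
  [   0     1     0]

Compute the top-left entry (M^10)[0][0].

7864

(M^10)[0][0] is the top entry after applying M 10 times to the unit state (1, 0, 0). Equivalently it is h_{12} for the auxiliary sequence (h_n) obeying the same recurrence with h_2 = 1 and h_i = 0 for 0 ≤ i < 2:
h_3 = 1·1 + 3·0 + 3·0 = 1
h_4 = 1·1 + 3·1 + 3·0 = 4
h_5 = 1·4 + 3·1 + 3·1 = 10
h_6 = 1·10 + 3·4 + 3·1 = 25
h_7 = 1·25 + 3·10 + 3·4 = 67
h_8 = 1·67 + 3·25 + 3·10 = 172
h_9 = 1·172 + 3·67 + 3·25 = 448
h_10 = 1·448 + 3·172 + 3·67 = 1165
h_11 = 1·1165 + 3·448 + 3·172 = 3025
h_12 = 1·3025 + 3·1165 + 3·448 = 7864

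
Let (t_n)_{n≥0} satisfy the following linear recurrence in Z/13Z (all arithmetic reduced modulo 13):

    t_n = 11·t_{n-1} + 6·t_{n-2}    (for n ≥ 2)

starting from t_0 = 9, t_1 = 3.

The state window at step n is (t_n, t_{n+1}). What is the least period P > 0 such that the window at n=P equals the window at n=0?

168

n=0: window = (9, 3)
n=1: window = (3, 9)
n=2: window = (9, 0)
n=3: window = (0, 2)
n=4: window = (2, 9)
n=5: window = (9, 7)
n=6: window = (7, 1)
n=7: window = (1, 1)
n=8: window = (1, 4)
n=9: window = (4, 11)
n=10: window = (11, 2)
n=11: window = (2, 10)
n=12: window = (10, 5)
n=13: window = (5, 11)
n=14: window = (11, 8)
n=15: window = (8, 11)
n=16: window = (11, 0)
n=17: window = (0, 1)
n=18: window = (1, 11)
n=19: window = (11, 10)
n=20: window = (10, 7)
n=21: window = (7, 7)
n=22: window = (7, 2)
n=23: window = (2, 12)
n=24: window = (12, 1)
n=25: window = (1, 5)
n=26: window = (5, 9)
n=27: window = (9, 12)
n=28: window = (12, 4)
n=29: window = (4, 12)
n=30: window = (12, 0)
n=31: window = (0, 7)
n=32: window = (7, 12)
n=33: window = (12, 5)
n=34: window = (5, 10)
n=35: window = (10, 10)
n=36: window = (10, 1)
n=37: window = (1, 6)
n=38: window = (6, 7)
n=39: window = (7, 9)
n=40: window = (9, 11)
…
n=166: window = (7, 10)
n=167: window = (10, 9)
n=168: window = (9, 3)
window at n=168 equals window at n=0 → period = 168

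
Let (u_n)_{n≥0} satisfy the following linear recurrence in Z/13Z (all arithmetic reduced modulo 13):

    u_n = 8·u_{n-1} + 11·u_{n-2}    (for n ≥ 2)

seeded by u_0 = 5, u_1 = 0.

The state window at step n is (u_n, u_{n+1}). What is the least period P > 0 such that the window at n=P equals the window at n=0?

n=0: window = (5, 0)
n=1: window = (0, 3)
n=2: window = (3, 11)
n=3: window = (11, 4)
n=4: window = (4, 10)
n=5: window = (10, 7)
n=6: window = (7, 10)
n=7: window = (10, 1)
n=8: window = (1, 1)
n=9: window = (1, 6)
n=10: window = (6, 7)
n=11: window = (7, 5)
n=12: window = (5, 0)
window at n=12 equals window at n=0 → period = 12

12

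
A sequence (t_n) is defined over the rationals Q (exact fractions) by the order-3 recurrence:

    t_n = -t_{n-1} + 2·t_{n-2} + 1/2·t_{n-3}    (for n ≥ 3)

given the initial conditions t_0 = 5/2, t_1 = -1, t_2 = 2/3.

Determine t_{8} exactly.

253/8

t_3 = -1·2/3 + 2·-1 + 1/2·5/2 = -17/12
t_4 = -1·-17/12 + 2·2/3 + 1/2·-1 = 9/4
t_5 = -1·9/4 + 2·-17/12 + 1/2·2/3 = -19/4
t_6 = -1·-19/4 + 2·9/4 + 1/2·-17/12 = 205/24
t_7 = -1·205/24 + 2·-19/4 + 1/2·9/4 = -203/12
t_8 = -1·-203/12 + 2·205/24 + 1/2·-19/4 = 253/8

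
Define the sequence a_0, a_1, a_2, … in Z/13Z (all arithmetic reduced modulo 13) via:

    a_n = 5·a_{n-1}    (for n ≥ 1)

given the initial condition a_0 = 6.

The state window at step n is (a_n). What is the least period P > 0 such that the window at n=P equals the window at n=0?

n=0: window = (6)
n=1: window = (4)
n=2: window = (7)
n=3: window = (9)
n=4: window = (6)
window at n=4 equals window at n=0 → period = 4

4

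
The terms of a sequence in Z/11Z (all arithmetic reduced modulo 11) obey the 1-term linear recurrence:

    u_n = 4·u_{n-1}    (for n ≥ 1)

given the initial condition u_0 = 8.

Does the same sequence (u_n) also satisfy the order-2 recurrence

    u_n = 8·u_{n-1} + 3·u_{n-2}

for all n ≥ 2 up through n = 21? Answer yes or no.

Terms u_0..u_21: 8, 10, 7, 6, 2, 8, 10, 7, 6, 2, 8, 10, 7, 6, 2, 8, 10, 7, 6, 2, 8, 10
n=2: candidate gives 5, actual u_2 = 7 ✗

no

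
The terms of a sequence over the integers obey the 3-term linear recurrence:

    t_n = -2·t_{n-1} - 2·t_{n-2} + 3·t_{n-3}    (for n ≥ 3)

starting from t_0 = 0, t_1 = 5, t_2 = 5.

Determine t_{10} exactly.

t_3 = -2·5 + -2·5 + 3·0 = -20
t_4 = -2·-20 + -2·5 + 3·5 = 45
t_5 = -2·45 + -2·-20 + 3·5 = -35
t_6 = -2·-35 + -2·45 + 3·-20 = -80
t_7 = -2·-80 + -2·-35 + 3·45 = 365
t_8 = -2·365 + -2·-80 + 3·-35 = -675
t_9 = -2·-675 + -2·365 + 3·-80 = 380
t_10 = -2·380 + -2·-675 + 3·365 = 1685

1685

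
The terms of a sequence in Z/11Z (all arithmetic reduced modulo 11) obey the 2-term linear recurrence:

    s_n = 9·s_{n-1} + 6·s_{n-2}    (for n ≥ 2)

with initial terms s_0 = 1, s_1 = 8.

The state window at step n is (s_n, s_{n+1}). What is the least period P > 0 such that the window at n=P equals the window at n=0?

60

n=0: window = (1, 8)
n=1: window = (8, 1)
n=2: window = (1, 2)
n=3: window = (2, 2)
n=4: window = (2, 8)
n=5: window = (8, 7)
n=6: window = (7, 1)
n=7: window = (1, 7)
n=8: window = (7, 3)
n=9: window = (3, 3)
n=10: window = (3, 1)
n=11: window = (1, 5)
n=12: window = (5, 7)
n=13: window = (7, 5)
n=14: window = (5, 10)
n=15: window = (10, 10)
n=16: window = (10, 7)
n=17: window = (7, 2)
n=18: window = (2, 5)
n=19: window = (5, 2)
n=20: window = (2, 4)
n=21: window = (4, 4)
n=22: window = (4, 5)
n=23: window = (5, 3)
n=24: window = (3, 2)
n=25: window = (2, 3)
n=26: window = (3, 6)
n=27: window = (6, 6)
n=28: window = (6, 2)
n=29: window = (2, 10)
n=30: window = (10, 3)
n=31: window = (3, 10)
n=32: window = (10, 9)
n=33: window = (9, 9)
n=34: window = (9, 3)
n=35: window = (3, 4)
n=36: window = (4, 10)
n=37: window = (10, 4)
n=38: window = (4, 8)
n=39: window = (8, 8)
n=40: window = (8, 10)
…
n=58: window = (5, 9)
n=59: window = (9, 1)
n=60: window = (1, 8)
window at n=60 equals window at n=0 → period = 60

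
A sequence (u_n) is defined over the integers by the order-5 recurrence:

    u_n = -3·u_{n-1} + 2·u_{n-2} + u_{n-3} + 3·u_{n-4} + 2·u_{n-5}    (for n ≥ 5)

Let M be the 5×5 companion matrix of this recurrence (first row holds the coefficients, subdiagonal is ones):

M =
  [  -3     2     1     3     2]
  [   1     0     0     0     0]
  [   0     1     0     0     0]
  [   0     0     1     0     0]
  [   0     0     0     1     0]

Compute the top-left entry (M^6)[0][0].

(M^6)[0][0] is the top entry after applying M 6 times to the unit state (1, 0, 0, 0, 0). Equivalently it is h_{10} for the auxiliary sequence (h_n) obeying the same recurrence with h_4 = 1 and h_i = 0 for 0 ≤ i < 4:
h_5 = -3·1 + 2·0 + 1·0 + 3·0 + 2·0 = -3
h_6 = -3·-3 + 2·1 + 1·0 + 3·0 + 2·0 = 11
h_7 = -3·11 + 2·-3 + 1·1 + 3·0 + 2·0 = -38
h_8 = -3·-38 + 2·11 + 1·-3 + 3·1 + 2·0 = 136
h_9 = -3·136 + 2·-38 + 1·11 + 3·-3 + 2·1 = -480
h_10 = -3·-480 + 2·136 + 1·-38 + 3·11 + 2·-3 = 1701

1701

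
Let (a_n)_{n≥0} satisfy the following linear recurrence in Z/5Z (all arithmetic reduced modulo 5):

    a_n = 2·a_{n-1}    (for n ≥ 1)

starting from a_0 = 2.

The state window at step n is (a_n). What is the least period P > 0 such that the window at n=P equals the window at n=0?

4

n=0: window = (2)
n=1: window = (4)
n=2: window = (3)
n=3: window = (1)
n=4: window = (2)
window at n=4 equals window at n=0 → period = 4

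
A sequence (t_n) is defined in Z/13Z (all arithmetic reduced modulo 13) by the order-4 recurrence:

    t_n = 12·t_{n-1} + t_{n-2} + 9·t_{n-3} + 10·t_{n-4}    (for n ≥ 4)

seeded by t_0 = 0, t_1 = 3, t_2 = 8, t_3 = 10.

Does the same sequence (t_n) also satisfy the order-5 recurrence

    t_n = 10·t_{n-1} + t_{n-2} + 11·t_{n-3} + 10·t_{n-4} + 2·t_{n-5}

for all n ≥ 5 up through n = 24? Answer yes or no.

no

Terms t_0..t_24: 0, 3, 8, 10, 12, 9, 4, 5, 5, 9, 3, 10, 7, 3, 7, 3, 10, 8, 8, 3, 8, 4, 7, 8, 11
n=5: candidate gives 1, actual t_5 = 9 ✗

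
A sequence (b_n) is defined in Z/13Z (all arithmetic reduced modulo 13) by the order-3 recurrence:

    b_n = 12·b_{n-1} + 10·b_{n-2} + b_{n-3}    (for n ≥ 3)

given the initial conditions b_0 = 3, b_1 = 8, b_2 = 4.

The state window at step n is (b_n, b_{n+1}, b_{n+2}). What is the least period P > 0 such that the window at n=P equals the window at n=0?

84

n=0: window = (3, 8, 4)
n=1: window = (8, 4, 1)
n=2: window = (4, 1, 8)
n=3: window = (1, 8, 6)
n=4: window = (8, 6, 10)
n=5: window = (6, 10, 6)
n=6: window = (10, 6, 9)
n=7: window = (6, 9, 9)
n=8: window = (9, 9, 9)
n=9: window = (9, 9, 12)
n=10: window = (9, 12, 9)
n=11: window = (12, 9, 3)
n=12: window = (9, 3, 8)
n=13: window = (3, 8, 5)
n=14: window = (8, 5, 0)
n=15: window = (5, 0, 6)
n=16: window = (0, 6, 12)
n=17: window = (6, 12, 9)
n=18: window = (12, 9, 0)
n=19: window = (9, 0, 11)
n=20: window = (0, 11, 11)
n=21: window = (11, 11, 8)
n=22: window = (11, 8, 9)
n=23: window = (8, 9, 4)
n=24: window = (9, 4, 3)
n=25: window = (4, 3, 7)
n=26: window = (3, 7, 1)
n=27: window = (7, 1, 7)
n=28: window = (1, 7, 10)
n=29: window = (7, 10, 9)
n=30: window = (10, 9, 7)
n=31: window = (9, 7, 2)
n=32: window = (7, 2, 12)
n=33: window = (2, 12, 2)
n=34: window = (12, 2, 3)
n=35: window = (2, 3, 3)
n=36: window = (3, 3, 3)
n=37: window = (3, 3, 4)
n=38: window = (3, 4, 3)
n=39: window = (4, 3, 1)
n=40: window = (3, 1, 7)
…
n=82: window = (9, 8, 3)
n=83: window = (8, 3, 8)
n=84: window = (3, 8, 4)
window at n=84 equals window at n=0 → period = 84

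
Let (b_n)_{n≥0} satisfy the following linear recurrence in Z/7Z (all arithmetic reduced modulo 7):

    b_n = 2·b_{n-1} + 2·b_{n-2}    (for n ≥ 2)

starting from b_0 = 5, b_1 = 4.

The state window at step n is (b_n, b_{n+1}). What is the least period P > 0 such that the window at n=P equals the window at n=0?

n=0: window = (5, 4)
n=1: window = (4, 4)
n=2: window = (4, 2)
n=3: window = (2, 5)
n=4: window = (5, 0)
n=5: window = (0, 3)
n=6: window = (3, 6)
n=7: window = (6, 4)
n=8: window = (4, 6)
n=9: window = (6, 6)
n=10: window = (6, 3)
n=11: window = (3, 4)
n=12: window = (4, 0)
n=13: window = (0, 1)
n=14: window = (1, 2)
n=15: window = (2, 6)
n=16: window = (6, 2)
n=17: window = (2, 2)
n=18: window = (2, 1)
n=19: window = (1, 6)
n=20: window = (6, 0)
n=21: window = (0, 5)
n=22: window = (5, 3)
n=23: window = (3, 2)
n=24: window = (2, 3)
n=25: window = (3, 3)
n=26: window = (3, 5)
n=27: window = (5, 2)
n=28: window = (2, 0)
n=29: window = (0, 4)
n=30: window = (4, 1)
n=31: window = (1, 3)
n=32: window = (3, 1)
n=33: window = (1, 1)
n=34: window = (1, 4)
n=35: window = (4, 3)
n=36: window = (3, 0)
n=37: window = (0, 6)
n=38: window = (6, 5)
n=39: window = (5, 1)
n=40: window = (1, 5)
…
n=46: window = (2, 4)
n=47: window = (4, 5)
n=48: window = (5, 4)
window at n=48 equals window at n=0 → period = 48

48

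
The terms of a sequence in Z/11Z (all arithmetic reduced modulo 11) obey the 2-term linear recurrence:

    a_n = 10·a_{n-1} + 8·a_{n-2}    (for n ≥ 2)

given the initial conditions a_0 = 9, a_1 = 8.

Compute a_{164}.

9

a_2 = 10·8 + 8·9 = 9
a_3 = 10·9 + 8·8 = 0
a_4 = 10·0 + 8·9 = 6
a_5 = 10·6 + 8·0 = 5
a_6 = 10·5 + 8·6 = 10
a_7 = 10·10 + 8·5 = 8
a_8 = 10·8 + 8·10 = 6
a_9 = 10·6 + 8·8 = 3
a_10 = 10·3 + 8·6 = 1
a_11 = 10·1 + 8·3 = 1
a_12 = 10·1 + 8·1 = 7
a_13 = 10·7 + 8·1 = 1
a_14 = 10·1 + 8·7 = 0
a_15 = 10·0 + 8·1 = 8
a_16 = 10·8 + 8·0 = 3
a_17 = 10·3 + 8·8 = 6
a_18 = 10·6 + 8·3 = 7
a_19 = 10·7 + 8·6 = 8
a_20 = 10·8 + 8·7 = 4
a_21 = 10·4 + 8·8 = 5
a_22 = 10·5 + 8·4 = 5
a_23 = 10·5 + 8·5 = 2
a_24 = 10·2 + 8·5 = 5
a_25 = 10·5 + 8·2 = 0
a_26 = 10·0 + 8·5 = 7
a_27 = 10·7 + 8·0 = 4
a_28 = 10·4 + 8·7 = 8
a_29 = 10·8 + 8·4 = 2
a_30 = 10·2 + 8·8 = 7
a_31 = 10·7 + 8·2 = 9
a_32 = 10·9 + 8·7 = 3
a_33 = 10·3 + 8·9 = 3
a_34 = 10·3 + 8·3 = 10
a_35 = 10·10 + 8·3 = 3
a_36 = 10·3 + 8·10 = 0
a_37 = 10·0 + 8·3 = 2
a_38 = 10·2 + 8·0 = 9
a_39 = 10·9 + 8·2 = 7
a_40 = 10·7 + 8·9 = 10
a_41 = 10·10 + 8·7 = 2
a_42 = 10·2 + 8·10 = 1
a_43 = 10·1 + 8·2 = 4
a_44 = 10·4 + 8·1 = 4
a_45 = 10·4 + 8·4 = 6
a_46 = 10·6 + 8·4 = 4
a_47 = 10·4 + 8·6 = 0
a_48 = 10·0 + 8·4 = 10
a_49 = 10·10 + 8·0 = 1
a_50 = 10·1 + 8·10 = 2
a_51 = 10·2 + 8·1 = 6
a_52 = 10·6 + 8·2 = 10
a_53 = 10·10 + 8·6 = 5
a_54 = 10·5 + 8·10 = 9
a_55 = 10·9 + 8·5 = 9
a_56 = 10·9 + 8·9 = 8
(a_55, a_56) = (9, 8) = (a_0, a_1), so the sequence has period 55.
164 ≡ 54 (mod 55), hence a_164 = a_54 = 9.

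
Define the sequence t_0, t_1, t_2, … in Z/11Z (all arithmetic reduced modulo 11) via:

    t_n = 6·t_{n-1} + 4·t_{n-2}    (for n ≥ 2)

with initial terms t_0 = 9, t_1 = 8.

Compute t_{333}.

t_2 = 6·8 + 4·9 = 7
t_3 = 6·7 + 4·8 = 8
t_4 = 6·8 + 4·7 = 10
t_5 = 6·10 + 4·8 = 4
t_6 = 6·4 + 4·10 = 9
t_7 = 6·9 + 4·4 = 4
t_8 = 6·4 + 4·9 = 5
t_9 = 6·5 + 4·4 = 2
t_10 = 6·2 + 4·5 = 10
t_11 = 6·10 + 4·2 = 2
t_12 = 6·2 + 4·10 = 8
t_13 = 6·8 + 4·2 = 1
t_14 = 6·1 + 4·8 = 5
t_15 = 6·5 + 4·1 = 1
t_16 = 6·1 + 4·5 = 4
t_17 = 6·4 + 4·1 = 6
t_18 = 6·6 + 4·4 = 8
t_19 = 6·8 + 4·6 = 6
t_20 = 6·6 + 4·8 = 2
t_21 = 6·2 + 4·6 = 3
t_22 = 6·3 + 4·2 = 4
t_23 = 6·4 + 4·3 = 3
t_24 = 6·3 + 4·4 = 1
t_25 = 6·1 + 4·3 = 7
t_26 = 6·7 + 4·1 = 2
t_27 = 6·2 + 4·7 = 7
t_28 = 6·7 + 4·2 = 6
t_29 = 6·6 + 4·7 = 9
t_30 = 6·9 + 4·6 = 1
t_31 = 6·1 + 4·9 = 9
t_32 = 6·9 + 4·1 = 3
t_33 = 6·3 + 4·9 = 10
t_34 = 6·10 + 4·3 = 6
t_35 = 6·6 + 4·10 = 10
t_36 = 6·10 + 4·6 = 7
t_37 = 6·7 + 4·10 = 5
t_38 = 6·5 + 4·7 = 3
t_39 = 6·3 + 4·5 = 5
t_40 = 6·5 + 4·3 = 9
t_41 = 6·9 + 4·5 = 8
(t_40, t_41) = (9, 8) = (t_0, t_1), so the sequence has period 40.
333 ≡ 13 (mod 40), hence t_333 = t_13 = 1.

1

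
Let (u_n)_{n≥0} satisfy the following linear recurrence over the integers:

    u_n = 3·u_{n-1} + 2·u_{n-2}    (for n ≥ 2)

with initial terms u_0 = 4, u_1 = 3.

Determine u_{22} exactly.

u_2 = 3·3 + 2·4 = 17
u_3 = 3·17 + 2·3 = 57
u_4 = 3·57 + 2·17 = 205
u_5 = 3·205 + 2·57 = 729
u_6 = 3·729 + 2·205 = 2597
u_7 = 3·2597 + 2·729 = 9249
u_8 = 3·9249 + 2·2597 = 32941
u_9 = 3·32941 + 2·9249 = 117321
u_10 = 3·117321 + 2·32941 = 417845
u_11 = 3·417845 + 2·117321 = 1488177
u_12 = 3·1488177 + 2·417845 = 5300221
u_13 = 3·5300221 + 2·1488177 = 18877017
u_14 = 3·18877017 + 2·5300221 = 67231493
u_15 = 3·67231493 + 2·18877017 = 239448513
u_16 = 3·239448513 + 2·67231493 = 852808525
u_17 = 3·852808525 + 2·239448513 = 3037322601
u_18 = 3·3037322601 + 2·852808525 = 10817584853
u_19 = 3·10817584853 + 2·3037322601 = 38527399761
u_20 = 3·38527399761 + 2·10817584853 = 137217368989
u_21 = 3·137217368989 + 2·38527399761 = 488706906489
u_22 = 3·488706906489 + 2·137217368989 = 1740555457445

1740555457445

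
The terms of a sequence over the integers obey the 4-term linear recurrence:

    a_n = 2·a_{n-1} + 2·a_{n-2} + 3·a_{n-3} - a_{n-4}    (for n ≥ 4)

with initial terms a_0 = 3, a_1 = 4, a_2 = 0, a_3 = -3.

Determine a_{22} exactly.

-295823496

a_4 = 2·-3 + 2·0 + 3·4 + -1·3 = 3
a_5 = 2·3 + 2·-3 + 3·0 + -1·4 = -4
a_6 = 2·-4 + 2·3 + 3·-3 + -1·0 = -11
a_7 = 2·-11 + 2·-4 + 3·3 + -1·-3 = -18
a_8 = 2·-18 + 2·-11 + 3·-4 + -1·3 = -73
a_9 = 2·-73 + 2·-18 + 3·-11 + -1·-4 = -211
a_10 = 2·-211 + 2·-73 + 3·-18 + -1·-11 = -611
a_11 = 2·-611 + 2·-211 + 3·-73 + -1·-18 = -1845
a_12 = 2·-1845 + 2·-611 + 3·-211 + -1·-73 = -5472
a_13 = 2·-5472 + 2·-1845 + 3·-611 + -1·-211 = -16256
a_14 = 2·-16256 + 2·-5472 + 3·-1845 + -1·-611 = -48380
a_15 = 2·-48380 + 2·-16256 + 3·-5472 + -1·-1845 = -143843
a_16 = 2·-143843 + 2·-48380 + 3·-16256 + -1·-5472 = -427742
a_17 = 2·-427742 + 2·-143843 + 3·-48380 + -1·-16256 = -1272054
a_18 = 2·-1272054 + 2·-427742 + 3·-143843 + -1·-48380 = -3782741
a_19 = 2·-3782741 + 2·-1272054 + 3·-427742 + -1·-143843 = -11248973
a_20 = 2·-11248973 + 2·-3782741 + 3·-1272054 + -1·-427742 = -33451848
a_21 = 2·-33451848 + 2·-11248973 + 3·-3782741 + -1·-1272054 = -99477811
a_22 = 2·-99477811 + 2·-33451848 + 3·-11248973 + -1·-3782741 = -295823496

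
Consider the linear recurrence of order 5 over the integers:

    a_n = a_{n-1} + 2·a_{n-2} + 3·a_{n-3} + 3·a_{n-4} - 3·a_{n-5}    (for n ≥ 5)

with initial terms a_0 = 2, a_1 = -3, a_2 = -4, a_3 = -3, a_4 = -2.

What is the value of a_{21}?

a_5 = 1·-2 + 2·-3 + 3·-4 + 3·-3 + -3·2 = -35
a_6 = 1·-35 + 2·-2 + 3·-3 + 3·-4 + -3·-3 = -51
a_7 = 1·-51 + 2·-35 + 3·-2 + 3·-3 + -3·-4 = -124
a_8 = 1·-124 + 2·-51 + 3·-35 + 3·-2 + -3·-3 = -328
a_9 = 1·-328 + 2·-124 + 3·-51 + 3·-35 + -3·-2 = -828
a_10 = 1·-828 + 2·-328 + 3·-124 + 3·-51 + -3·-35 = -1904
a_11 = 1·-1904 + 2·-828 + 3·-328 + 3·-124 + -3·-51 = -4763
a_12 = 1·-4763 + 2·-1904 + 3·-828 + 3·-328 + -3·-124 = -11667
a_13 = 1·-11667 + 2·-4763 + 3·-1904 + 3·-828 + -3·-328 = -28405
a_14 = 1·-28405 + 2·-11667 + 3·-4763 + 3·-1904 + -3·-828 = -69256
a_15 = 1·-69256 + 2·-28405 + 3·-11667 + 3·-4763 + -3·-1904 = -169644
a_16 = 1·-169644 + 2·-69256 + 3·-28405 + 3·-11667 + -3·-4763 = -414083
a_17 = 1·-414083 + 2·-169644 + 3·-69256 + 3·-28405 + -3·-11667 = -1011353
a_18 = 1·-1011353 + 2·-414083 + 3·-169644 + 3·-69256 + -3·-28405 = -2471004
a_19 = 1·-2471004 + 2·-1011353 + 3·-414083 + 3·-169644 + -3·-69256 = -6037123
a_20 = 1·-6037123 + 2·-2471004 + 3·-1011353 + 3·-414083 + -3·-169644 = -14746507
a_21 = 1·-14746507 + 2·-6037123 + 3·-2471004 + 3·-1011353 + -3·-414083 = -36025575

-36025575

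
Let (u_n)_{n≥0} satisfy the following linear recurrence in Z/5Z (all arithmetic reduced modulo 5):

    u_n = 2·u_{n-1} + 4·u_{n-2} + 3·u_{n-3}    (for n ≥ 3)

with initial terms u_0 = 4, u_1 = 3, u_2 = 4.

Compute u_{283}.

u_3 = 2·4 + 4·3 + 3·4 = 2
u_4 = 2·2 + 4·4 + 3·3 = 4
u_5 = 2·4 + 4·2 + 3·4 = 3
u_6 = 2·3 + 4·4 + 3·2 = 3
u_7 = 2·3 + 4·3 + 3·4 = 0
u_8 = 2·0 + 4·3 + 3·3 = 1
u_9 = 2·1 + 4·0 + 3·3 = 1
u_10 = 2·1 + 4·1 + 3·0 = 1
u_11 = 2·1 + 4·1 + 3·1 = 4
u_12 = 2·4 + 4·1 + 3·1 = 0
u_13 = 2·0 + 4·4 + 3·1 = 4
u_14 = 2·4 + 4·0 + 3·4 = 0
u_15 = 2·0 + 4·4 + 3·0 = 1
u_16 = 2·1 + 4·0 + 3·4 = 4
u_17 = 2·4 + 4·1 + 3·0 = 2
u_18 = 2·2 + 4·4 + 3·1 = 3
u_19 = 2·3 + 4·2 + 3·4 = 1
u_20 = 2·1 + 4·3 + 3·2 = 0
u_21 = 2·0 + 4·1 + 3·3 = 3
u_22 = 2·3 + 4·0 + 3·1 = 4
u_23 = 2·4 + 4·3 + 3·0 = 0
u_24 = 2·0 + 4·4 + 3·3 = 0
u_25 = 2·0 + 4·0 + 3·4 = 2
u_26 = 2·2 + 4·0 + 3·0 = 4
u_27 = 2·4 + 4·2 + 3·0 = 1
u_28 = 2·1 + 4·4 + 3·2 = 4
u_29 = 2·4 + 4·1 + 3·4 = 4
u_30 = 2·4 + 4·4 + 3·1 = 2
u_31 = 2·2 + 4·4 + 3·4 = 2
u_32 = 2·2 + 4·2 + 3·4 = 4
u_33 = 2·4 + 4·2 + 3·2 = 2
u_34 = 2·2 + 4·4 + 3·2 = 1
u_35 = 2·1 + 4·2 + 3·4 = 2
u_36 = 2·2 + 4·1 + 3·2 = 4
u_37 = 2·4 + 4·2 + 3·1 = 4
u_38 = 2·4 + 4·4 + 3·2 = 0
u_39 = 2·0 + 4·4 + 3·4 = 3
u_40 = 2·3 + 4·0 + 3·4 = 3
u_41 = 2·3 + 4·3 + 3·0 = 3
u_42 = 2·3 + 4·3 + 3·3 = 2
u_43 = 2·2 + 4·3 + 3·3 = 0
u_44 = 2·0 + 4·2 + 3·3 = 2
u_45 = 2·2 + 4·0 + 3·2 = 0
u_46 = 2·0 + 4·2 + 3·0 = 3
u_47 = 2·3 + 4·0 + 3·2 = 2
u_48 = 2·2 + 4·3 + 3·0 = 1
u_49 = 2·1 + 4·2 + 3·3 = 4
u_50 = 2·4 + 4·1 + 3·2 = 3
u_51 = 2·3 + 4·4 + 3·1 = 0
u_52 = 2·0 + 4·3 + 3·4 = 4
u_53 = 2·4 + 4·0 + 3·3 = 2
u_54 = 2·2 + 4·4 + 3·0 = 0
u_55 = 2·0 + 4·2 + 3·4 = 0
u_56 = 2·0 + 4·0 + 3·2 = 1
u_57 = 2·1 + 4·0 + 3·0 = 2
u_58 = 2·2 + 4·1 + 3·0 = 3
u_59 = 2·3 + 4·2 + 3·1 = 2
u_60 = 2·2 + 4·3 + 3·2 = 2
u_61 = 2·2 + 4·2 + 3·3 = 1
u_62 = 2·1 + 4·2 + 3·2 = 1
u_63 = 2·1 + 4·1 + 3·2 = 2
u_64 = 2·2 + 4·1 + 3·1 = 1
u_65 = 2·1 + 4·2 + 3·1 = 3
u_66 = 2·3 + 4·1 + 3·2 = 1
u_67 = 2·1 + 4·3 + 3·1 = 2
u_68 = 2·2 + 4·1 + 3·3 = 2
u_69 = 2·2 + 4·2 + 3·1 = 0
u_70 = 2·0 + 4·2 + 3·2 = 4
u_71 = 2·4 + 4·0 + 3·2 = 4
u_72 = 2·4 + 4·4 + 3·0 = 4
u_73 = 2·4 + 4·4 + 3·4 = 1
u_74 = 2·1 + 4·4 + 3·4 = 0
u_75 = 2·0 + 4·1 + 3·4 = 1
u_76 = 2·1 + 4·0 + 3·1 = 0
u_77 = 2·0 + 4·1 + 3·0 = 4
u_78 = 2·4 + 4·0 + 3·1 = 1
u_79 = 2·1 + 4·4 + 3·0 = 3
u_80 = 2·3 + 4·1 + 3·4 = 2
u_81 = 2·2 + 4·3 + 3·1 = 4
u_82 = 2·4 + 4·2 + 3·3 = 0
u_83 = 2·0 + 4·4 + 3·2 = 2
u_84 = 2·2 + 4·0 + 3·4 = 1
u_85 = 2·1 + 4·2 + 3·0 = 0
u_86 = 2·0 + 4·1 + 3·2 = 0
u_87 = 2·0 + 4·0 + 3·1 = 3
u_88 = 2·3 + 4·0 + 3·0 = 1
u_89 = 2·1 + 4·3 + 3·0 = 4
u_90 = 2·4 + 4·1 + 3·3 = 1
u_91 = 2·1 + 4·4 + 3·1 = 1
u_92 = 2·1 + 4·1 + 3·4 = 3
u_93 = 2·3 + 4·1 + 3·1 = 3
u_94 = 2·3 + 4·3 + 3·1 = 1
u_95 = 2·1 + 4·3 + 3·3 = 3
u_96 = 2·3 + 4·1 + 3·3 = 4
u_97 = 2·4 + 4·3 + 3·1 = 3
u_98 = 2·3 + 4·4 + 3·3 = 1
u_99 = 2·1 + 4·3 + 3·4 = 1
u_100 = 2·1 + 4·1 + 3·3 = 0
u_101 = 2·0 + 4·1 + 3·1 = 2
u_102 = 2·2 + 4·0 + 3·1 = 2
u_103 = 2·2 + 4·2 + 3·0 = 2
u_104 = 2·2 + 4·2 + 3·2 = 3
u_105 = 2·3 + 4·2 + 3·2 = 0
u_106 = 2·0 + 4·3 + 3·2 = 3
u_107 = 2·3 + 4·0 + 3·3 = 0
u_108 = 2·0 + 4·3 + 3·0 = 2
u_109 = 2·2 + 4·0 + 3·3 = 3
u_110 = 2·3 + 4·2 + 3·0 = 4
u_111 = 2·4 + 4·3 + 3·2 = 1
u_112 = 2·1 + 4·4 + 3·3 = 2
u_113 = 2·2 + 4·1 + 3·4 = 0
u_114 = 2·0 + 4·2 + 3·1 = 1
u_115 = 2·1 + 4·0 + 3·2 = 3
u_116 = 2·3 + 4·1 + 3·0 = 0
u_117 = 2·0 + 4·3 + 3·1 = 0
u_118 = 2·0 + 4·0 + 3·3 = 4
u_119 = 2·4 + 4·0 + 3·0 = 3
u_120 = 2·3 + 4·4 + 3·0 = 2
u_121 = 2·2 + 4·3 + 3·4 = 3
u_122 = 2·3 + 4·2 + 3·3 = 3
u_123 = 2·3 + 4·3 + 3·2 = 4
u_124 = 2·4 + 4·3 + 3·3 = 4
u_125 = 2·4 + 4·4 + 3·3 = 3
u_126 = 2·3 + 4·4 + 3·4 = 4
(u_124, u_125, u_126) = (4, 3, 4) = (u_0, u_1, u_2), so the sequence has period 124.
283 ≡ 35 (mod 124), hence u_283 = u_35 = 2.

2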